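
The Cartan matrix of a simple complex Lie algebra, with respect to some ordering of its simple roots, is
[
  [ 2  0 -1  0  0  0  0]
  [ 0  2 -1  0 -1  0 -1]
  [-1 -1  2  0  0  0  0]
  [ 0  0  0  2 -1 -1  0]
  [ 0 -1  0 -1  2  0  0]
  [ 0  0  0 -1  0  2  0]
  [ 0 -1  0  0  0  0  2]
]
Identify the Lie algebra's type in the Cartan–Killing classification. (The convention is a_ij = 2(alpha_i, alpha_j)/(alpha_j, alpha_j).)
The matrix has rank 7 with 2's on the diagonal. Reading the off-diagonal entries as Dynkin edges (a single edge where a_ij = a_ji = -1; a double or triple edge where a_ij * a_ji = 2 or 3), the diagram is a chain of 6 nodes with one extra node attached to the third node from one end (E_7). One simple-root ordering that puts it in standard form is (alpha_1, alpha_7, alpha_3, alpha_2, alpha_5, alpha_4, alpha_6). So the algebra is type E_7.

type E_7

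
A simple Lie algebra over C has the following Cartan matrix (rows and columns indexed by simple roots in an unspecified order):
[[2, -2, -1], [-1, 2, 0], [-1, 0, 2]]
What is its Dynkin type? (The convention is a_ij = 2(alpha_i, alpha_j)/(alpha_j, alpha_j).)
type B_3

The matrix has rank 3 with 2's on the diagonal. Reading the off-diagonal entries as Dynkin edges (a single edge where a_ij = a_ji = -1; a double or triple edge where a_ij * a_ji = 2 or 3), the diagram is a chain of 3 nodes with a double edge at one end; the terminal node there is the unique short simple root (B_3). One simple-root ordering that puts it in standard form is (alpha_3, alpha_1, alpha_2). So the algebra is type B_3, i.e. so(7).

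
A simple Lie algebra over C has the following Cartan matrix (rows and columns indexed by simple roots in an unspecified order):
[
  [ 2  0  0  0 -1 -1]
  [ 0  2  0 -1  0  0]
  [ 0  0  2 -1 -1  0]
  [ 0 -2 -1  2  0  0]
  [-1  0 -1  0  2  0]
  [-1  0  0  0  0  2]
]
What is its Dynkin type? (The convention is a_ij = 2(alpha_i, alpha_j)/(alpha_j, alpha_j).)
The matrix has rank 6 with 2's on the diagonal. Reading the off-diagonal entries as Dynkin edges (a single edge where a_ij = a_ji = -1; a double or triple edge where a_ij * a_ji = 2 or 3), the diagram is a chain of 6 nodes with a double edge at one end; the terminal node there is the unique short simple root (B_6). One simple-root ordering that puts it in standard form is (alpha_6, alpha_1, alpha_5, alpha_3, alpha_4, alpha_2). So the algebra is type B_6, i.e. so(13).

B_6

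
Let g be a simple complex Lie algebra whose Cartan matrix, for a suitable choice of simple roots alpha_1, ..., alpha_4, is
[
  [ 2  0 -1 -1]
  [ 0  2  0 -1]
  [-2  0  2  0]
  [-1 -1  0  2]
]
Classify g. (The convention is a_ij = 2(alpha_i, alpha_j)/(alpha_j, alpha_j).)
C_4

The matrix has rank 4 with 2's on the diagonal. Reading the off-diagonal entries as Dynkin edges (a single edge where a_ij = a_ji = -1; a double or triple edge where a_ij * a_ji = 2 or 3), the diagram is a chain of 4 nodes with a double edge at one end; the terminal node there is the unique long simple root (C_4). One simple-root ordering that puts it in standard form is (alpha_2, alpha_4, alpha_1, alpha_3). So the algebra is type C_4, i.e. sp(8).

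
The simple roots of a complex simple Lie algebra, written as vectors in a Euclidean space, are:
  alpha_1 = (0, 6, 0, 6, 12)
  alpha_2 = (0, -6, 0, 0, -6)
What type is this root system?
G2

Compute the Cartan integers a_ij = 2(alpha_i, alpha_j)/(alpha_j, alpha_j); the resulting 2x2 Cartan matrix is
[[2, -3], [-1, 2]].
The roots have two lengths (squared-length ratio 3:1); the short ones are alpha_{2}. The associated Dynkin diagram is two nodes joined by a triple edge (G_2), so the type is G_2.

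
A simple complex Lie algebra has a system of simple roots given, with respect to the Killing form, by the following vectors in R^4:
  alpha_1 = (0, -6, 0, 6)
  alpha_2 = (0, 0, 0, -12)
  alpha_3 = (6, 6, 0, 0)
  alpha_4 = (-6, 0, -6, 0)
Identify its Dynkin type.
C4

Compute the Cartan integers a_ij = 2(alpha_i, alpha_j)/(alpha_j, alpha_j); the resulting 4x4 Cartan matrix is
[[2, -1, -1, 0], [-2, 2, 0, 0], [-1, 0, 2, -1], [0, 0, -1, 2]].
The roots have two lengths (squared-length ratio 2:1); the short ones are alpha_{1,3,4}. The associated Dynkin diagram is a chain of 4 nodes with a double edge at one end; the terminal node there is the unique long simple root (C_4), so the type is C_4 (the algebra sp(8)).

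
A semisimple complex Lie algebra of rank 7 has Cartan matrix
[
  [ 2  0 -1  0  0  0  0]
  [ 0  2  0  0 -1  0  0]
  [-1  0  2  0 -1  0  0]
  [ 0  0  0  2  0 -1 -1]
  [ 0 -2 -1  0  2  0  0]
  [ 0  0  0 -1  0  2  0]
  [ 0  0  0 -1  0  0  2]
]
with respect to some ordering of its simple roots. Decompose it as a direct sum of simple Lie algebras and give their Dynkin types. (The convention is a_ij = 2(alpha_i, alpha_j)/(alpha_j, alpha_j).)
The diagram associated to this matrix has two connected components: the simple roots {alpha_4, alpha_6, alpha_7} form a chain of 3 nodes with single edges (A_3), and {alpha_1, alpha_2, alpha_3, alpha_5} form a chain of 4 nodes with a double edge at one end; the terminal node there is the unique short simple root (B_4). A semisimple Lie algebra decomposes uniquely as the direct sum of simple ideals, one per connected component of its Dynkin diagram, so g ≅ A_3 ⊕ B_4 (dimension 15 + 36 = 51).

A_3 (sl(4)) + B_4 (so(9))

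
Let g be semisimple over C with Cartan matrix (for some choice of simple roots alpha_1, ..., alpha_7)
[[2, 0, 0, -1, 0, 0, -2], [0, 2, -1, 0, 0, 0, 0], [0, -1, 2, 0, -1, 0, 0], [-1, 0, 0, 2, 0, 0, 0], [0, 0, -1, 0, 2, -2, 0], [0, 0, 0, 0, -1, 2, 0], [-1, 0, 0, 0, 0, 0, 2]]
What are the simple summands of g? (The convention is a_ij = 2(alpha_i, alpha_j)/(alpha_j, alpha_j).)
B_3 (so(7)) + B_4 (so(9))

The diagram associated to this matrix has two connected components: the simple roots {alpha_1, alpha_4, alpha_7} form a chain of 3 nodes with a double edge at one end; the terminal node there is the unique short simple root (B_3), and {alpha_2, alpha_3, alpha_5, alpha_6} form a chain of 4 nodes with a double edge at one end; the terminal node there is the unique short simple root (B_4). A semisimple Lie algebra decomposes uniquely as the direct sum of simple ideals, one per connected component of its Dynkin diagram, so g ≅ B_3 ⊕ B_4 (dimension 21 + 36 = 57).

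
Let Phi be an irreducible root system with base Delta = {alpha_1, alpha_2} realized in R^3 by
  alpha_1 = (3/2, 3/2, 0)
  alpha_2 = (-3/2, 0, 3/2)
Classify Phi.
Compute the Cartan integers a_ij = 2(alpha_i, alpha_j)/(alpha_j, alpha_j); the resulting 2x2 Cartan matrix is
[[2, -1], [-1, 2]].
All simple roots have the same length, so the diagram is simply laced. The associated Dynkin diagram is a chain of 2 nodes with single edges (A_2), so the type is A_2 (the algebra sl(3)).

type A_2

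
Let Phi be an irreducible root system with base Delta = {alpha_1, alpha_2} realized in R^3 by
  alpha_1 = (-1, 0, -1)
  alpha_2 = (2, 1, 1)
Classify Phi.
Compute the Cartan integers a_ij = 2(alpha_i, alpha_j)/(alpha_j, alpha_j); the resulting 2x2 Cartan matrix is
[[2, -1], [-3, 2]].
The roots have two lengths (squared-length ratio 3:1); the short ones are alpha_{1}. The associated Dynkin diagram is two nodes joined by a triple edge (G_2), so the type is G_2.

G_2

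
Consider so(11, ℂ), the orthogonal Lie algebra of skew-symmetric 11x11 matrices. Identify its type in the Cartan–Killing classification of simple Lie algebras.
This is so(11) with 11 odd, which has dimension 11(11-1)/2 = 55 and rank (11-1)/2 = 5. In the classification of classical Lie algebras, the orthogonal algebra so(2n+1) in an odd number of variables has type B_n; here n = 5, so the Dynkin diagram is a chain of 5 nodes with a double edge at one end; the terminal node there is the unique short simple root (B_5). Hence the type is B_5.

B_5 (so(11))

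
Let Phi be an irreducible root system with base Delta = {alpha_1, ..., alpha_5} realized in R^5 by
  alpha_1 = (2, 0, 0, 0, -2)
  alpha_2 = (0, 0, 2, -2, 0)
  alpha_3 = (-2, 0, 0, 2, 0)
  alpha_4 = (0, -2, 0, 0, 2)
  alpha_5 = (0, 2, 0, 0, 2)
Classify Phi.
D_5

Compute the Cartan integers a_ij = 2(alpha_i, alpha_j)/(alpha_j, alpha_j); the resulting 5x5 Cartan matrix is
[[2, 0, -1, -1, -1], [0, 2, -1, 0, 0], [-1, -1, 2, 0, 0], [-1, 0, 0, 2, 0], [-1, 0, 0, 0, 2]].
All simple roots have the same length, so the diagram is simply laced. The associated Dynkin diagram is a chain of 3 nodes with a fork of two nodes at one end (D_5), so the type is D_5 (the algebra so(10)).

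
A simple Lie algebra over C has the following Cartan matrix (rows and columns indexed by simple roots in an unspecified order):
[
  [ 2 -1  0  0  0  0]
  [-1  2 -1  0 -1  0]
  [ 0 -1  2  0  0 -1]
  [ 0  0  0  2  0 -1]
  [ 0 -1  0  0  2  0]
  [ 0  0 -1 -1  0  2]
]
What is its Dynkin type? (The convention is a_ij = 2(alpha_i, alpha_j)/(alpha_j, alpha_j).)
D_6 (so(12))

The matrix has rank 6 with 2's on the diagonal. Reading the off-diagonal entries as Dynkin edges (a single edge where a_ij = a_ji = -1; a double or triple edge where a_ij * a_ji = 2 or 3), the diagram is a chain of 4 nodes with a fork of two nodes at one end (D_6). One simple-root ordering that puts it in standard form is (alpha_4, alpha_6, alpha_3, alpha_2, alpha_5, alpha_1). So the algebra is type D_6, i.e. so(12).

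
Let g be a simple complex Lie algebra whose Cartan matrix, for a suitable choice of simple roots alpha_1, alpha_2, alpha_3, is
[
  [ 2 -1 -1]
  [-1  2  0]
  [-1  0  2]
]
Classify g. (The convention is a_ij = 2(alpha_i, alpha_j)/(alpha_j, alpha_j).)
A_3

The matrix has rank 3 with 2's on the diagonal. Reading the off-diagonal entries as Dynkin edges (a single edge where a_ij = a_ji = -1; a double or triple edge where a_ij * a_ji = 2 or 3), the diagram is a chain of 3 nodes with single edges (A_3). One simple-root ordering that puts it in standard form is (alpha_3, alpha_1, alpha_2). So the algebra is type A_3, i.e. sl(4).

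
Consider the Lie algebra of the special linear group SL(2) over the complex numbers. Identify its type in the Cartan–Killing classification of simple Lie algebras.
A_1

This is sl(2), which has dimension 2^2 - 1 = 3 and rank 2 - 1 = 1 (a Cartan subalgebra is the diagonal traceless matrices). In the classification of classical Lie algebras, the special linear algebra sl(n+1) has type A_n; here n = 1, so the Dynkin diagram is a chain of 1 nodes with single edges (A_1). Hence the type is A_1.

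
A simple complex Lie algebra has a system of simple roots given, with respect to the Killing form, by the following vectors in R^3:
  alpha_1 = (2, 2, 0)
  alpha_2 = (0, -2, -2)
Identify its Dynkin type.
Compute the Cartan integers a_ij = 2(alpha_i, alpha_j)/(alpha_j, alpha_j); the resulting 2x2 Cartan matrix is
[[2, -1], [-1, 2]].
All simple roots have the same length, so the diagram is simply laced. The associated Dynkin diagram is a chain of 2 nodes with single edges (A_2), so the type is A_2 (the algebra sl(3)).

A_2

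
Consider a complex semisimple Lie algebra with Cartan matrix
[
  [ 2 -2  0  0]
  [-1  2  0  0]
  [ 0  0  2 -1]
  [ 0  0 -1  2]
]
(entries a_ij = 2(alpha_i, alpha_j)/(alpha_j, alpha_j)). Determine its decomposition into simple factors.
The diagram associated to this matrix has two connected components: the simple roots {alpha_3, alpha_4} form a chain of 2 nodes with single edges (A_2), and {alpha_1, alpha_2} form a chain of 2 nodes with a double edge at one end; the terminal node there is the unique short simple root (B_2). A semisimple Lie algebra decomposes uniquely as the direct sum of simple ideals, one per connected component of its Dynkin diagram, so g ≅ A_2 ⊕ B_2 (dimension 8 + 10 = 18).

A_2 (sl(3)) + B_2 (so(5))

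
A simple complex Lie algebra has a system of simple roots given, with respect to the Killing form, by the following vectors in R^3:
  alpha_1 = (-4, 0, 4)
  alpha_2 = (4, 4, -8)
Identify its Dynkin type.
Compute the Cartan integers a_ij = 2(alpha_i, alpha_j)/(alpha_j, alpha_j); the resulting 2x2 Cartan matrix is
[[2, -1], [-3, 2]].
The roots have two lengths (squared-length ratio 3:1); the short ones are alpha_{1}. The associated Dynkin diagram is two nodes joined by a triple edge (G_2), so the type is G_2.

G_2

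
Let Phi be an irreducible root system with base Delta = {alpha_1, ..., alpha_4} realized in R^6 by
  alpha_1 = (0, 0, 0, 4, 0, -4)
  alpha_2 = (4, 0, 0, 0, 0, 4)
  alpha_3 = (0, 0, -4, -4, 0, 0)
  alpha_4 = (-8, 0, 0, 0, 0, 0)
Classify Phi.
type C_4

Compute the Cartan integers a_ij = 2(alpha_i, alpha_j)/(alpha_j, alpha_j); the resulting 4x4 Cartan matrix is
[[2, -1, -1, 0], [-1, 2, 0, -1], [-1, 0, 2, 0], [0, -2, 0, 2]].
The roots have two lengths (squared-length ratio 2:1); the short ones are alpha_{1,2,3}. The associated Dynkin diagram is a chain of 4 nodes with a double edge at one end; the terminal node there is the unique long simple root (C_4), so the type is C_4 (the algebra sp(8)).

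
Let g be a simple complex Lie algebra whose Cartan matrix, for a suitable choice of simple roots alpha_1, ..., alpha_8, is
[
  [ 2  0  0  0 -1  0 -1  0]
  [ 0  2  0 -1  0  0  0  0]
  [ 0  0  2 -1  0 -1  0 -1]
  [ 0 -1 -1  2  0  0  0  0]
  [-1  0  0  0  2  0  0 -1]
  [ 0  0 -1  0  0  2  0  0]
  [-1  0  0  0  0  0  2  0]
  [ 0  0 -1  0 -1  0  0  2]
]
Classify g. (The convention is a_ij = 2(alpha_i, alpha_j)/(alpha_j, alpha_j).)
The matrix has rank 8 with 2's on the diagonal. Reading the off-diagonal entries as Dynkin edges (a single edge where a_ij = a_ji = -1; a double or triple edge where a_ij * a_ji = 2 or 3), the diagram is a chain of 7 nodes with one extra node attached to the third node from one end (E_8). One simple-root ordering that puts it in standard form is (alpha_2, alpha_6, alpha_4, alpha_3, alpha_8, alpha_5, alpha_1, alpha_7). So the algebra is type E_8.

E_8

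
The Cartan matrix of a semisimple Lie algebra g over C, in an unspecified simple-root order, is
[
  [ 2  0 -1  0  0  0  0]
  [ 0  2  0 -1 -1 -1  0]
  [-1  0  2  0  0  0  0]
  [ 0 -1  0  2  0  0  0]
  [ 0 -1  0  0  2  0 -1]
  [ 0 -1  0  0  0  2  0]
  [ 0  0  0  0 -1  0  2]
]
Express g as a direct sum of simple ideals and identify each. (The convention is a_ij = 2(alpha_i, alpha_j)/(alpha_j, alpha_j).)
The diagram associated to this matrix has two connected components: the simple roots {alpha_1, alpha_3} form a chain of 2 nodes with single edges (A_2), and {alpha_2, alpha_4, alpha_5, alpha_6, alpha_7} form a chain of 3 nodes with a fork of two nodes at one end (D_5). A semisimple Lie algebra decomposes uniquely as the direct sum of simple ideals, one per connected component of its Dynkin diagram, so g ≅ A_2 ⊕ D_5 (dimension 8 + 45 = 53).

A_2 + D_5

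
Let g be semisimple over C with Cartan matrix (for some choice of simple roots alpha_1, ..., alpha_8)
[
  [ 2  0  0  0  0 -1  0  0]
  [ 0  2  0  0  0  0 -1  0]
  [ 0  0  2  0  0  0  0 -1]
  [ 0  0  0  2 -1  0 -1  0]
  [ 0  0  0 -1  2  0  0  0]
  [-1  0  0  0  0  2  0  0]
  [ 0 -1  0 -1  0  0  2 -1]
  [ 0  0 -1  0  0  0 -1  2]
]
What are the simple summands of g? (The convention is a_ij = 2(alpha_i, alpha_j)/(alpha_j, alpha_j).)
A_2 + E_6

The diagram associated to this matrix has two connected components: the simple roots {alpha_1, alpha_6} form a chain of 2 nodes with single edges (A_2), and {alpha_2, alpha_3, alpha_4, alpha_5, alpha_7, alpha_8} form a chain of 5 nodes with one extra node attached to the third node from one end (E_6). A semisimple Lie algebra decomposes uniquely as the direct sum of simple ideals, one per connected component of its Dynkin diagram, so g ≅ A_2 ⊕ E_6 (dimension 8 + 78 = 86).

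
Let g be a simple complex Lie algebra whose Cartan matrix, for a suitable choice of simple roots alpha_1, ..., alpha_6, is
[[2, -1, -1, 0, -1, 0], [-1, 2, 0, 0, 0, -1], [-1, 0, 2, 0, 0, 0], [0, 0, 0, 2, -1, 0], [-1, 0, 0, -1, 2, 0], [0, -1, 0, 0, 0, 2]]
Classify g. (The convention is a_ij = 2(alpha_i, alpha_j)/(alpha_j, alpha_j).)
The matrix has rank 6 with 2's on the diagonal. Reading the off-diagonal entries as Dynkin edges (a single edge where a_ij = a_ji = -1; a double or triple edge where a_ij * a_ji = 2 or 3), the diagram is a chain of 5 nodes with one extra node attached to the third node from one end (E_6). One simple-root ordering that puts it in standard form is (alpha_4, alpha_3, alpha_5, alpha_1, alpha_2, alpha_6). So the algebra is type E_6.

E_6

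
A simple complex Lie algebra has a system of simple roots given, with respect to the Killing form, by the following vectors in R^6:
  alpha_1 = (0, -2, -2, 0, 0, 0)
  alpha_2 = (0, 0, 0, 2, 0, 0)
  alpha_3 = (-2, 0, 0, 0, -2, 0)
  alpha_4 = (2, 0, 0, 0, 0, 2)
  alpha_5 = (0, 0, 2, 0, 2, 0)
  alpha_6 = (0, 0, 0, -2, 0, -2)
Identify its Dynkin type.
Compute the Cartan integers a_ij = 2(alpha_i, alpha_j)/(alpha_j, alpha_j); the resulting 6x6 Cartan matrix is
[[2, 0, 0, 0, -1, 0], [0, 2, 0, 0, 0, -1], [0, 0, 2, -1, -1, 0], [0, 0, -1, 2, 0, -1], [-1, 0, -1, 0, 2, 0], [0, -2, 0, -1, 0, 2]].
The roots have two lengths (squared-length ratio 2:1); the short ones are alpha_{2}. The associated Dynkin diagram is a chain of 6 nodes with a double edge at one end; the terminal node there is the unique short simple root (B_6), so the type is B_6 (the algebra so(13)).

B_6 (so(13))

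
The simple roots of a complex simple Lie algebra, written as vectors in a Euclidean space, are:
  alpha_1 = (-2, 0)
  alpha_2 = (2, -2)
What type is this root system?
type B_2

Compute the Cartan integers a_ij = 2(alpha_i, alpha_j)/(alpha_j, alpha_j); the resulting 2x2 Cartan matrix is
[[2, -1], [-2, 2]].
The roots have two lengths (squared-length ratio 2:1); the short ones are alpha_{1}. The associated Dynkin diagram is a chain of 2 nodes with a double edge at one end; the terminal node there is the unique short simple root (B_2), so the type is B_2 (the algebra so(5)).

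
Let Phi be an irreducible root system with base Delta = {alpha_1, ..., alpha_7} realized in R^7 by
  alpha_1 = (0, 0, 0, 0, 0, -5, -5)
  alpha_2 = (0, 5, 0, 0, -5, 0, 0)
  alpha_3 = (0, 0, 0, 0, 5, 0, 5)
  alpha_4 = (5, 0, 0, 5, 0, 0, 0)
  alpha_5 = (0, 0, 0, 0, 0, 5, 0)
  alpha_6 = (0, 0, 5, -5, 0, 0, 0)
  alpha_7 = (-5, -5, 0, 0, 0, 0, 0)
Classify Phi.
Compute the Cartan integers a_ij = 2(alpha_i, alpha_j)/(alpha_j, alpha_j); the resulting 7x7 Cartan matrix is
[[2, 0, -1, 0, -2, 0, 0], [0, 2, -1, 0, 0, 0, -1], [-1, -1, 2, 0, 0, 0, 0], [0, 0, 0, 2, 0, -1, -1], [-1, 0, 0, 0, 2, 0, 0], [0, 0, 0, -1, 0, 2, 0], [0, -1, 0, -1, 0, 0, 2]].
The roots have two lengths (squared-length ratio 2:1); the short ones are alpha_{5}. The associated Dynkin diagram is a chain of 7 nodes with a double edge at one end; the terminal node there is the unique short simple root (B_7), so the type is B_7 (the algebra so(15)).

type B_7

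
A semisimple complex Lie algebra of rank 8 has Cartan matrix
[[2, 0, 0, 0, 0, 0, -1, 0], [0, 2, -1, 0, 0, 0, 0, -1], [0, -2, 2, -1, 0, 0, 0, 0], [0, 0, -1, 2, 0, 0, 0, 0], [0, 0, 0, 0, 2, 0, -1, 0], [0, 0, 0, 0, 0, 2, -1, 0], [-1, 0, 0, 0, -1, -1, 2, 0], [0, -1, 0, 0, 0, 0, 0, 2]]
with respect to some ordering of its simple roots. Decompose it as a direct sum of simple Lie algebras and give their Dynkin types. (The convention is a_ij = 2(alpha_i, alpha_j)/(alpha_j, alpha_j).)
D_4 (so(8)) + F_4

The diagram associated to this matrix has two connected components: the simple roots {alpha_1, alpha_5, alpha_6, alpha_7} form a chain of 2 nodes with a fork of two nodes at one end (D_4), and {alpha_2, alpha_3, alpha_4, alpha_8} form a chain of 4 nodes with a double edge between the middle two (F_4). A semisimple Lie algebra decomposes uniquely as the direct sum of simple ideals, one per connected component of its Dynkin diagram, so g ≅ D_4 ⊕ F_4 (dimension 28 + 52 = 80).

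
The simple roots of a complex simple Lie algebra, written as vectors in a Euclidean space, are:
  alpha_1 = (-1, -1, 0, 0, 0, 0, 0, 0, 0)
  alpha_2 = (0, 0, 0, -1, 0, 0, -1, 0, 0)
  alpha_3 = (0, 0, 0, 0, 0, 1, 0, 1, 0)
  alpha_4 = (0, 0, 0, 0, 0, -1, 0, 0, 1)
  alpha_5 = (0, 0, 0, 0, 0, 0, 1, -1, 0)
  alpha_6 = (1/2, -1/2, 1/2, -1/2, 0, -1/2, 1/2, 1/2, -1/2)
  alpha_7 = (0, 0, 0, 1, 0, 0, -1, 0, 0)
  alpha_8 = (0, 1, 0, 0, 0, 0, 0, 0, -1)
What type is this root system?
E_8

Compute the Cartan integers a_ij = 2(alpha_i, alpha_j)/(alpha_j, alpha_j); the resulting 8x8 Cartan matrix is
[[2, 0, 0, 0, 0, 0, 0, -1], [0, 2, 0, 0, -1, 0, 0, 0], [0, 0, 2, -1, -1, 0, 0, 0], [0, 0, -1, 2, 0, 0, 0, -1], [0, -1, -1, 0, 2, 0, -1, 0], [0, 0, 0, 0, 0, 2, -1, 0], [0, 0, 0, 0, -1, -1, 2, 0], [-1, 0, 0, -1, 0, 0, 0, 2]].
All simple roots have the same length, so the diagram is simply laced. The associated Dynkin diagram is a chain of 7 nodes with one extra node attached to the third node from one end (E_8), so the type is E_8.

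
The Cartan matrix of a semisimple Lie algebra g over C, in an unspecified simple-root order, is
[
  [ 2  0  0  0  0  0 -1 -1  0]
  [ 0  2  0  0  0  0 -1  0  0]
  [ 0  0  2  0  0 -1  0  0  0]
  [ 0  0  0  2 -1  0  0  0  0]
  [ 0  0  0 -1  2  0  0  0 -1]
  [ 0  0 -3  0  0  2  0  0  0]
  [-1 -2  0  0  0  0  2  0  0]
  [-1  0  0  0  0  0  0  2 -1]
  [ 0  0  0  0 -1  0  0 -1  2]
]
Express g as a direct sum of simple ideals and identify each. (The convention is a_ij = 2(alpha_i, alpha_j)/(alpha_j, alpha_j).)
The diagram associated to this matrix has two connected components: the simple roots {alpha_1, alpha_2, alpha_4, alpha_5, alpha_7, alpha_8, alpha_9} form a chain of 7 nodes with a double edge at one end; the terminal node there is the unique short simple root (B_7), and {alpha_3, alpha_6} form two nodes joined by a triple edge (G_2). A semisimple Lie algebra decomposes uniquely as the direct sum of simple ideals, one per connected component of its Dynkin diagram, so g ≅ B_7 ⊕ G_2 (dimension 105 + 14 = 119).

B7 ⊕ G2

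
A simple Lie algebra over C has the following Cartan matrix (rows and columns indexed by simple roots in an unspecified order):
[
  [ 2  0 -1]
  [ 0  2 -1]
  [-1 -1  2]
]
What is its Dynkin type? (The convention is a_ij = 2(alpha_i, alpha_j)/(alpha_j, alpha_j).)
type A_3

The matrix has rank 3 with 2's on the diagonal. Reading the off-diagonal entries as Dynkin edges (a single edge where a_ij = a_ji = -1; a double or triple edge where a_ij * a_ji = 2 or 3), the diagram is a chain of 3 nodes with single edges (A_3). One simple-root ordering that puts it in standard form is (alpha_2, alpha_3, alpha_1). So the algebra is type A_3, i.e. sl(4).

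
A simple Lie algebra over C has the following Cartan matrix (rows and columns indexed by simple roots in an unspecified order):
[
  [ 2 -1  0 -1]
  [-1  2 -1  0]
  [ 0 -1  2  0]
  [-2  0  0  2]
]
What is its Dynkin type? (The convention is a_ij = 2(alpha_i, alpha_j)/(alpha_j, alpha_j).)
The matrix has rank 4 with 2's on the diagonal. Reading the off-diagonal entries as Dynkin edges (a single edge where a_ij = a_ji = -1; a double or triple edge where a_ij * a_ji = 2 or 3), the diagram is a chain of 4 nodes with a double edge at one end; the terminal node there is the unique long simple root (C_4). One simple-root ordering that puts it in standard form is (alpha_3, alpha_2, alpha_1, alpha_4). So the algebra is type C_4, i.e. sp(8).

C_4 (sp(8))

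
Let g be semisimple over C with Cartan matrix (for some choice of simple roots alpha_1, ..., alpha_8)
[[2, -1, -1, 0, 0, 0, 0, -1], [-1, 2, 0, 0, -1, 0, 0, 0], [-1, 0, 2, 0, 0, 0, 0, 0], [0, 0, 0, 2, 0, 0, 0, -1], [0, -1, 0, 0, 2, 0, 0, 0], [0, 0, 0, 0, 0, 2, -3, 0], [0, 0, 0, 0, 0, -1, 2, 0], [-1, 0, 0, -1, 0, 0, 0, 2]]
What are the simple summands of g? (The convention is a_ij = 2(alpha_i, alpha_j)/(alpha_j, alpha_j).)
The diagram associated to this matrix has two connected components: the simple roots {alpha_1, alpha_2, alpha_3, alpha_4, alpha_5, alpha_8} form a chain of 5 nodes with one extra node attached to the third node from one end (E_6), and {alpha_6, alpha_7} form two nodes joined by a triple edge (G_2). A semisimple Lie algebra decomposes uniquely as the direct sum of simple ideals, one per connected component of its Dynkin diagram, so g ≅ E_6 ⊕ G_2 (dimension 78 + 14 = 92).

E_6 ⊕ G_2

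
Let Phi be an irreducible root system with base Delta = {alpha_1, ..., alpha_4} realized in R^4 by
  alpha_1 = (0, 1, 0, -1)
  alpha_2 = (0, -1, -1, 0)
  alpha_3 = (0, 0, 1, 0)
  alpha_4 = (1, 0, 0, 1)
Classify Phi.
Compute the Cartan integers a_ij = 2(alpha_i, alpha_j)/(alpha_j, alpha_j); the resulting 4x4 Cartan matrix is
[[2, -1, 0, -1], [-1, 2, -2, 0], [0, -1, 2, 0], [-1, 0, 0, 2]].
The roots have two lengths (squared-length ratio 2:1); the short ones are alpha_{3}. The associated Dynkin diagram is a chain of 4 nodes with a double edge at one end; the terminal node there is the unique short simple root (B_4), so the type is B_4 (the algebra so(9)).

B4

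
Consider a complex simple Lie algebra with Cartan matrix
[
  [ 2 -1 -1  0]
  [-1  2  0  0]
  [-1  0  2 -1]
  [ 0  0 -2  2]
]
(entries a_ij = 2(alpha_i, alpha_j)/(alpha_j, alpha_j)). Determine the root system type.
C_4

The matrix has rank 4 with 2's on the diagonal. Reading the off-diagonal entries as Dynkin edges (a single edge where a_ij = a_ji = -1; a double or triple edge where a_ij * a_ji = 2 or 3), the diagram is a chain of 4 nodes with a double edge at one end; the terminal node there is the unique long simple root (C_4). One simple-root ordering that puts it in standard form is (alpha_2, alpha_1, alpha_3, alpha_4). So the algebra is type C_4, i.e. sp(8).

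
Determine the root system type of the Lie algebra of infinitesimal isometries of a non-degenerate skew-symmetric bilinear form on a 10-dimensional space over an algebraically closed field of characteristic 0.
This is sp(10), which has dimension 10(10+1)/2 = 55 and rank 10/2 = 5. In the classification of classical Lie algebras, the symplectic algebra sp(2n) has type C_n; here n = 5, so the Dynkin diagram is a chain of 5 nodes with a double edge at one end; the terminal node there is the unique long simple root (C_5). Hence the type is C_5.

C5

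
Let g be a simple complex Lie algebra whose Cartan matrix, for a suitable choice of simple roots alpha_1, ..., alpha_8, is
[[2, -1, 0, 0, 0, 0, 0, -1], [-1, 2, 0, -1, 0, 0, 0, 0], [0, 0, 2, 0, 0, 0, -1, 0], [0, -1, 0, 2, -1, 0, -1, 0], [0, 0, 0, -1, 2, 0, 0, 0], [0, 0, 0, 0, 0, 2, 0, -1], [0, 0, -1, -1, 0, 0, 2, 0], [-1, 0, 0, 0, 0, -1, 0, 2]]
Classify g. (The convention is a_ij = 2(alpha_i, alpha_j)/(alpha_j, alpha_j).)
The matrix has rank 8 with 2's on the diagonal. Reading the off-diagonal entries as Dynkin edges (a single edge where a_ij = a_ji = -1; a double or triple edge where a_ij * a_ji = 2 or 3), the diagram is a chain of 7 nodes with one extra node attached to the third node from one end (E_8). One simple-root ordering that puts it in standard form is (alpha_3, alpha_5, alpha_7, alpha_4, alpha_2, alpha_1, alpha_8, alpha_6). So the algebra is type E_8.

E_8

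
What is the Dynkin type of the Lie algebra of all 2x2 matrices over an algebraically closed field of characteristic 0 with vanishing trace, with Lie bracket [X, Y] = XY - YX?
A_1

This is sl(2), which has dimension 2^2 - 1 = 3 and rank 2 - 1 = 1 (a Cartan subalgebra is the diagonal traceless matrices). In the classification of classical Lie algebras, the special linear algebra sl(n+1) has type A_n; here n = 1, so the Dynkin diagram is a chain of 1 nodes with single edges (A_1). Hence the type is A_1.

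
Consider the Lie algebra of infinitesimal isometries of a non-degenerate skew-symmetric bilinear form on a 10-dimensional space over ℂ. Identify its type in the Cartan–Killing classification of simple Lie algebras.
This is sp(10), which has dimension 10(10+1)/2 = 55 and rank 10/2 = 5. In the classification of classical Lie algebras, the symplectic algebra sp(2n) has type C_n; here n = 5, so the Dynkin diagram is a chain of 5 nodes with a double edge at one end; the terminal node there is the unique long simple root (C_5). Hence the type is C_5.

type C_5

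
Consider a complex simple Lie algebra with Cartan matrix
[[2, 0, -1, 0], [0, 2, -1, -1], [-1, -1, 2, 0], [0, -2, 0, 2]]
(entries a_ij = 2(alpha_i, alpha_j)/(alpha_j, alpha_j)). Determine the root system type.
The matrix has rank 4 with 2's on the diagonal. Reading the off-diagonal entries as Dynkin edges (a single edge where a_ij = a_ji = -1; a double or triple edge where a_ij * a_ji = 2 or 3), the diagram is a chain of 4 nodes with a double edge at one end; the terminal node there is the unique long simple root (C_4). One simple-root ordering that puts it in standard form is (alpha_1, alpha_3, alpha_2, alpha_4). So the algebra is type C_4, i.e. sp(8).

type C_4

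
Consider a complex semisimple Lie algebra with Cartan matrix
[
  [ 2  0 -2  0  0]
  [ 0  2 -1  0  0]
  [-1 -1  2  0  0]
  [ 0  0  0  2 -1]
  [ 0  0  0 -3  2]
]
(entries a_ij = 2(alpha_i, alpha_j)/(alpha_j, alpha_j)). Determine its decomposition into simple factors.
The diagram associated to this matrix has two connected components: the simple roots {alpha_1, alpha_2, alpha_3} form a chain of 3 nodes with a double edge at one end; the terminal node there is the unique long simple root (C_3), and {alpha_4, alpha_5} form two nodes joined by a triple edge (G_2). A semisimple Lie algebra decomposes uniquely as the direct sum of simple ideals, one per connected component of its Dynkin diagram, so g ≅ C_3 ⊕ G_2 (dimension 21 + 14 = 35).

type C_3 + type G_2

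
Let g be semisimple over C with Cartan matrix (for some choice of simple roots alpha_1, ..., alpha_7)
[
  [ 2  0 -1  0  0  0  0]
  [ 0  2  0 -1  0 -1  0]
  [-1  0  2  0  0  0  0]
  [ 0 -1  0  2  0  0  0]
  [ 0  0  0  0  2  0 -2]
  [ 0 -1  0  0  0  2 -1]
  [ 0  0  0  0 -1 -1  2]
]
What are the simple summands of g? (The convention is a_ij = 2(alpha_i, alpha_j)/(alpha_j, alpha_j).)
A_2 (sl(3)) + C_5 (sp(10))

The diagram associated to this matrix has two connected components: the simple roots {alpha_1, alpha_3} form a chain of 2 nodes with single edges (A_2), and {alpha_2, alpha_4, alpha_5, alpha_6, alpha_7} form a chain of 5 nodes with a double edge at one end; the terminal node there is the unique long simple root (C_5). A semisimple Lie algebra decomposes uniquely as the direct sum of simple ideals, one per connected component of its Dynkin diagram, so g ≅ A_2 ⊕ C_5 (dimension 8 + 55 = 63).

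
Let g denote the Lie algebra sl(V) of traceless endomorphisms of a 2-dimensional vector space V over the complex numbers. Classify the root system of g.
A_1

This is sl(2), which has dimension 2^2 - 1 = 3 and rank 2 - 1 = 1 (a Cartan subalgebra is the diagonal traceless matrices). In the classification of classical Lie algebras, the special linear algebra sl(n+1) has type A_n; here n = 1, so the Dynkin diagram is a chain of 1 nodes with single edges (A_1). Hence the type is A_1.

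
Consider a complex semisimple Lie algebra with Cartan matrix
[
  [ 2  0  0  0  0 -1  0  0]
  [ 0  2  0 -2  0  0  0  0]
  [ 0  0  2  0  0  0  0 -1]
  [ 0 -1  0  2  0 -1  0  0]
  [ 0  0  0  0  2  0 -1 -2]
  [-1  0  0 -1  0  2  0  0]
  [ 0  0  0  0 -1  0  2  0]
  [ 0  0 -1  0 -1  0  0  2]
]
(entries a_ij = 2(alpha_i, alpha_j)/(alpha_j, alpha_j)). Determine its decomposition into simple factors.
The diagram associated to this matrix has two connected components: the simple roots {alpha_1, alpha_2, alpha_4, alpha_6} form a chain of 4 nodes with a double edge at one end; the terminal node there is the unique long simple root (C_4), and {alpha_3, alpha_5, alpha_7, alpha_8} form a chain of 4 nodes with a double edge between the middle two (F_4). A semisimple Lie algebra decomposes uniquely as the direct sum of simple ideals, one per connected component of its Dynkin diagram, so g ≅ C_4 ⊕ F_4 (dimension 36 + 52 = 88).

C_4 (sp(8)) + F_4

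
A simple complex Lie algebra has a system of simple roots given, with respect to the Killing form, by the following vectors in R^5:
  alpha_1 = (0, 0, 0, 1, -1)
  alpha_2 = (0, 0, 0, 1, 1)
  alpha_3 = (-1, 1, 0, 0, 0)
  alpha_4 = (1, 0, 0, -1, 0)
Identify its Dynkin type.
D_4

Compute the Cartan integers a_ij = 2(alpha_i, alpha_j)/(alpha_j, alpha_j); the resulting 4x4 Cartan matrix is
[[2, 0, 0, -1], [0, 2, 0, -1], [0, 0, 2, -1], [-1, -1, -1, 2]].
All simple roots have the same length, so the diagram is simply laced. The associated Dynkin diagram is a chain of 2 nodes with a fork of two nodes at one end (D_4), so the type is D_4 (the algebra so(8)).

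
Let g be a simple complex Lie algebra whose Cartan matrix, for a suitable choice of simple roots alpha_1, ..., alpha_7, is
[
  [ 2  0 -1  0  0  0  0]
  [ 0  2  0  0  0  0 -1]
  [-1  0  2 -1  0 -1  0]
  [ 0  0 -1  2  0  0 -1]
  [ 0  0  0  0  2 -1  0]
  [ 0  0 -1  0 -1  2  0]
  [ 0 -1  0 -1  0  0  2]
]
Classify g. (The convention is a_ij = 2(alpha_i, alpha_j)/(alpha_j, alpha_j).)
E7

The matrix has rank 7 with 2's on the diagonal. Reading the off-diagonal entries as Dynkin edges (a single edge where a_ij = a_ji = -1; a double or triple edge where a_ij * a_ji = 2 or 3), the diagram is a chain of 6 nodes with one extra node attached to the third node from one end (E_7). One simple-root ordering that puts it in standard form is (alpha_5, alpha_1, alpha_6, alpha_3, alpha_4, alpha_7, alpha_2). So the algebra is type E_7.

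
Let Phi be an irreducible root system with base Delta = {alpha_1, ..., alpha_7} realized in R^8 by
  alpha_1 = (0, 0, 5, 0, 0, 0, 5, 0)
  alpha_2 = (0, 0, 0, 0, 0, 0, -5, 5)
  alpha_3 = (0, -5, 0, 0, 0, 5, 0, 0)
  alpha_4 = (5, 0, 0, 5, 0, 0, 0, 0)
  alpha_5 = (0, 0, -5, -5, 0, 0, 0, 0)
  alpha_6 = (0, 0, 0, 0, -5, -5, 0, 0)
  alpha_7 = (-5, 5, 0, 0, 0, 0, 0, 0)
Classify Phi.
Compute the Cartan integers a_ij = 2(alpha_i, alpha_j)/(alpha_j, alpha_j); the resulting 7x7 Cartan matrix is
[[2, -1, 0, 0, -1, 0, 0], [-1, 2, 0, 0, 0, 0, 0], [0, 0, 2, 0, 0, -1, -1], [0, 0, 0, 2, -1, 0, -1], [-1, 0, 0, -1, 2, 0, 0], [0, 0, -1, 0, 0, 2, 0], [0, 0, -1, -1, 0, 0, 2]].
All simple roots have the same length, so the diagram is simply laced. The associated Dynkin diagram is a chain of 7 nodes with single edges (A_7), so the type is A_7 (the algebra sl(8)).

type A_7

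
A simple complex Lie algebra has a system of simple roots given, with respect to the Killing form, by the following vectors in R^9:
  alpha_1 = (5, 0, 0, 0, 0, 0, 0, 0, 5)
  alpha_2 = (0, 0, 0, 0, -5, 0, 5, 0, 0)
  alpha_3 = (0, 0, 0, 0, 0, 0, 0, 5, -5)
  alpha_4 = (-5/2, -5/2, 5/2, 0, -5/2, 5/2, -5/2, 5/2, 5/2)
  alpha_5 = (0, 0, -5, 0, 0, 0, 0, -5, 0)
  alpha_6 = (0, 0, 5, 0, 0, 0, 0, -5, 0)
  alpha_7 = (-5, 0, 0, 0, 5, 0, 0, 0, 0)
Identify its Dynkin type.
Compute the Cartan integers a_ij = 2(alpha_i, alpha_j)/(alpha_j, alpha_j); the resulting 7x7 Cartan matrix is
[[2, 0, -1, 0, 0, 0, -1], [0, 2, 0, 0, 0, 0, -1], [-1, 0, 2, 0, -1, -1, 0], [0, 0, 0, 2, -1, 0, 0], [0, 0, -1, -1, 2, 0, 0], [0, 0, -1, 0, 0, 2, 0], [-1, -1, 0, 0, 0, 0, 2]].
All simple roots have the same length, so the diagram is simply laced. The associated Dynkin diagram is a chain of 6 nodes with one extra node attached to the third node from one end (E_7), so the type is E_7.

E_7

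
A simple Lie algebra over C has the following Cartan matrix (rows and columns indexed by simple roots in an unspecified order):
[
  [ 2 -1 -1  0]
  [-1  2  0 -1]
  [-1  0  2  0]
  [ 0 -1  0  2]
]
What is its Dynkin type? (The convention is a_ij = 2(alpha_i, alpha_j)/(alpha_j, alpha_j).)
The matrix has rank 4 with 2's on the diagonal. Reading the off-diagonal entries as Dynkin edges (a single edge where a_ij = a_ji = -1; a double or triple edge where a_ij * a_ji = 2 or 3), the diagram is a chain of 4 nodes with single edges (A_4). One simple-root ordering that puts it in standard form is (alpha_3, alpha_1, alpha_2, alpha_4). So the algebra is type A_4, i.e. sl(5).

A_4 (sl(5))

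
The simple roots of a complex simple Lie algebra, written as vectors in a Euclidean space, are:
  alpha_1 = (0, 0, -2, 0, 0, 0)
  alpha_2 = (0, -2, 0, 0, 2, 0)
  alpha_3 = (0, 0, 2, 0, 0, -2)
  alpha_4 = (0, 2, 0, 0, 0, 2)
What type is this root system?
Compute the Cartan integers a_ij = 2(alpha_i, alpha_j)/(alpha_j, alpha_j); the resulting 4x4 Cartan matrix is
[[2, 0, -1, 0], [0, 2, 0, -1], [-2, 0, 2, -1], [0, -1, -1, 2]].
The roots have two lengths (squared-length ratio 2:1); the short ones are alpha_{1}. The associated Dynkin diagram is a chain of 4 nodes with a double edge at one end; the terminal node there is the unique short simple root (B_4), so the type is B_4 (the algebra so(9)).

B_4 (so(9))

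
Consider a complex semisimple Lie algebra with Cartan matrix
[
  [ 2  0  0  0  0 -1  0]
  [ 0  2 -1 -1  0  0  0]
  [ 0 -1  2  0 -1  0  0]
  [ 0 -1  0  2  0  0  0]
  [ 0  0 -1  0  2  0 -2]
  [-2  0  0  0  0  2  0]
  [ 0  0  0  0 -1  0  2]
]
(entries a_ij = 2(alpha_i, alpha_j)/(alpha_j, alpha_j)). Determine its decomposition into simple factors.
The diagram associated to this matrix has two connected components: the simple roots {alpha_1, alpha_6} form a chain of 2 nodes with a double edge at one end; the terminal node there is the unique short simple root (B_2), and {alpha_2, alpha_3, alpha_4, alpha_5, alpha_7} form a chain of 5 nodes with a double edge at one end; the terminal node there is the unique short simple root (B_5). A semisimple Lie algebra decomposes uniquely as the direct sum of simple ideals, one per connected component of its Dynkin diagram, so g ≅ B_2 ⊕ B_5 (dimension 10 + 55 = 65).

type B_2 ⊕ type B_5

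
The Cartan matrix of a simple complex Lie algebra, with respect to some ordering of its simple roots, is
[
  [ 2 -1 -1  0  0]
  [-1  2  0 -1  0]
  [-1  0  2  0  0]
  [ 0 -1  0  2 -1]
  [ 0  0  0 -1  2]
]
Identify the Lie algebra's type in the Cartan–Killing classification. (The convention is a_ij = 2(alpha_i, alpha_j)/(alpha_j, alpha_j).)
type A_5

The matrix has rank 5 with 2's on the diagonal. Reading the off-diagonal entries as Dynkin edges (a single edge where a_ij = a_ji = -1; a double or triple edge where a_ij * a_ji = 2 or 3), the diagram is a chain of 5 nodes with single edges (A_5). One simple-root ordering that puts it in standard form is (alpha_5, alpha_4, alpha_2, alpha_1, alpha_3). So the algebra is type A_5, i.e. sl(6).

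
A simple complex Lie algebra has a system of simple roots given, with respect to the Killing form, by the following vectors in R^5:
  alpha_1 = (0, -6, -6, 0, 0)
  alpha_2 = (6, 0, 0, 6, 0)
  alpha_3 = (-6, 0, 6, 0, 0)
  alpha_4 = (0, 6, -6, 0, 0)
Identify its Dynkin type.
D4

Compute the Cartan integers a_ij = 2(alpha_i, alpha_j)/(alpha_j, alpha_j); the resulting 4x4 Cartan matrix is
[[2, 0, -1, 0], [0, 2, -1, 0], [-1, -1, 2, -1], [0, 0, -1, 2]].
All simple roots have the same length, so the diagram is simply laced. The associated Dynkin diagram is a chain of 2 nodes with a fork of two nodes at one end (D_4), so the type is D_4 (the algebra so(8)).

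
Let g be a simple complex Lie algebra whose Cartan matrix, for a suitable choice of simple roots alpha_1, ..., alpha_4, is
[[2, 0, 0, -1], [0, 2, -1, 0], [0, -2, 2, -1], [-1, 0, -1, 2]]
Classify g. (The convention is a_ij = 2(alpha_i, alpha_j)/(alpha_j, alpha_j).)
type B_4

The matrix has rank 4 with 2's on the diagonal. Reading the off-diagonal entries as Dynkin edges (a single edge where a_ij = a_ji = -1; a double or triple edge where a_ij * a_ji = 2 or 3), the diagram is a chain of 4 nodes with a double edge at one end; the terminal node there is the unique short simple root (B_4). One simple-root ordering that puts it in standard form is (alpha_1, alpha_4, alpha_3, alpha_2). So the algebra is type B_4, i.e. so(9).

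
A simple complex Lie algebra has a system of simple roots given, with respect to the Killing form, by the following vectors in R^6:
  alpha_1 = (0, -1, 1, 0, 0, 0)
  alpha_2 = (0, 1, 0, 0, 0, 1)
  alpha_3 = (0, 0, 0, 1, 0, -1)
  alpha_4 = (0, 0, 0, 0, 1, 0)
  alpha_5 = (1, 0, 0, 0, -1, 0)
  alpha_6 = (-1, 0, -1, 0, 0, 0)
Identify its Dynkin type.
B6

Compute the Cartan integers a_ij = 2(alpha_i, alpha_j)/(alpha_j, alpha_j); the resulting 6x6 Cartan matrix is
[[2, -1, 0, 0, 0, -1], [-1, 2, -1, 0, 0, 0], [0, -1, 2, 0, 0, 0], [0, 0, 0, 2, -1, 0], [0, 0, 0, -2, 2, -1], [-1, 0, 0, 0, -1, 2]].
The roots have two lengths (squared-length ratio 2:1); the short ones are alpha_{4}. The associated Dynkin diagram is a chain of 6 nodes with a double edge at one end; the terminal node there is the unique short simple root (B_6), so the type is B_6 (the algebra so(13)).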